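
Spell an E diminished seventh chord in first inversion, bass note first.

E diminished seventh is E–G–Bb–Db. First inversion puts the third (G) in the bass, with the remaining tones above: G, Bb, Db, E.

G, Bb, Db, E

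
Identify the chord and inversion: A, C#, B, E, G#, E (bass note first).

The pitch classes A, C#, B, E, G# arrange in thirds as A–C#–E–G#–B: an A major ninth chord.
The lowest note is A, the root of the chord, so this is root position.

A major ninth, root position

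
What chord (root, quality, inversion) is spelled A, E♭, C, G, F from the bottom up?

Reducing to letter names: A, Eb, C, G, F. These stack in thirds as F–A–C–Eb–G — an F dominant ninth chord.
A is the third of F dominant ninth; third in the bass means first inversion.

F dominant ninth, first inversion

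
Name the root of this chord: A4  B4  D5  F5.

B

The distinct letter names are A, B, D, F. Arranged as a stack of thirds they read B–D–F–A, so B is the root (a B half-diminished seventh chord).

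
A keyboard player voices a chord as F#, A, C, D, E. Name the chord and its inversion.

The pitch classes F#, A, C, D, E arrange in thirds as D–F#–A–C–E: a D dominant ninth chord.
F# is the third of D dominant ninth; third in the bass means first inversion.

D dominant ninth, first inversion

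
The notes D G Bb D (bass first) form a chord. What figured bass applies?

The notes D, G, Bb stack in thirds as G–Bb–D — a G minor triad. The bass D is the fifth, so this is second inversion: figured 6/4.

6/4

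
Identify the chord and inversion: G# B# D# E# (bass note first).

E# minor seventh, first inversion

The pitch classes G#, B#, D#, E# arrange in thirds as E#–G#–B#–D#: an E# minor seventh chord.
With the third (G#) in the bass, the chord is in first inversion (figured bass 6/5).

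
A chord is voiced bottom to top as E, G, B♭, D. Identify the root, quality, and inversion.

E half-diminished seventh, root position

Reducing to letter names: E, G, Bb, D. These stack in thirds as E–G–Bb–D — an E half-diminished seventh chord.
E is the root of E half-diminished seventh; root in the bass means root position (figured bass 7).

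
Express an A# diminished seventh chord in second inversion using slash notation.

Second inversion of A# diminished seventh has the fifth (E) in the bass. As a slash chord: A#dim7/E.

A#dim7/E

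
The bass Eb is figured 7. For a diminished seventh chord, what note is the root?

The figures 7 mean the root of the chord is in the bass. If Eb is the root of a diminished seventh chord, the root is Eb (chord tones Eb–Gb–Bbb–Dbb).

Eb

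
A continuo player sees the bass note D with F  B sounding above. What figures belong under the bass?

6

The notes D, F, B stack in thirds as B–D–F — a B diminished triad. The bass D is the third, so this is first inversion: figured 6.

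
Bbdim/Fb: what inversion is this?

Bbdim/Fb means Bb diminished with Fb in the bass. Fb is the fifth of Bb diminished (Bb–Db–Fb), so this is second inversion.

second inversion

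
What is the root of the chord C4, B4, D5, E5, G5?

C

The distinct letter names are C, B, D, E, G. Arranged as a stack of thirds they read C–E–G–B–D, so C is the root (a C major ninth chord).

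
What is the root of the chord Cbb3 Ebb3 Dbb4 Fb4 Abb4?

Dbb

Reordering Cbb, Ebb, Dbb, Fb, Abb into stacked thirds gives Dbb–Fb–Abb–Cbb–Ebb; the bottom of that stack, Dbb, is the root.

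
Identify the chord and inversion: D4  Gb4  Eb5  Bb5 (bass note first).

The pitch classes D, Gb, Eb, Bb arrange in thirds as Eb–Gb–Bb–D: an Eb minor-major seventh chord.
With the seventh (D) in the bass, the chord is in third inversion (figured bass 4/2).

Eb minor-major seventh, third inversion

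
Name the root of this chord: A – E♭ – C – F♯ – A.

F#

Reordering A, Eb, C, F# into stacked thirds gives F#–A–C–Eb; the bottom of that stack, F#, is the root.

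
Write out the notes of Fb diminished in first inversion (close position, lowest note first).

Fb diminished is Fb–Abb–Cbb. First inversion puts the third (Abb) in the bass, with the remaining tones above: Abb, Cbb, Fb.

Abb, Cbb, Fb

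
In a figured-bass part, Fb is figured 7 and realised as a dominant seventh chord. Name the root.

Fb

The figures 7 mean the root of the chord is in the bass. If Fb is the root of a dominant seventh chord, the root is Fb (chord tones Fb–Ab–Cb–Ebb).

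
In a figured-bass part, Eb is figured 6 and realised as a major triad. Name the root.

The figures 6 mean the third of the chord is in the bass. If Eb is the third of a major triad, the root is Cb (chord tones Cb–Eb–Gb).

Cb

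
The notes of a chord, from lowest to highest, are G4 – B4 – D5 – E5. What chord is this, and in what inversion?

The distinct note names are G, B, D, E. Stacked in thirds they read E–G–B–D, which is a minor seventh chord on E.
The lowest note is G, the third of the chord, so this is first inversion (figured bass 6/5).

E minor seventh, first inversion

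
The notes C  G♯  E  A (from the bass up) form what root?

A

C, G#, E, A are the tones of an A minor-major seventh chord (A–C–E–G#), making A the root.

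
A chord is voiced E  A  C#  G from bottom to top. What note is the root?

A

The distinct letter names are E, A, C#, G. Arranged as a stack of thirds they read A–C#–E–G, so A is the root (an A dominant seventh chord).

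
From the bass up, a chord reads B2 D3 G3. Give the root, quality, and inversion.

Reducing to letter names: B, D, G. These stack in thirds as G–B–D — a G major triad.
B is the third of G major; third in the bass means first inversion (figured bass 6).

G major, first inversion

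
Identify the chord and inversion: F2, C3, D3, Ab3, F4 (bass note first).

The distinct note names are F, C, D, Ab. Stacked in thirds they read D–F–Ab–C, which is a half-diminished seventh chord on D.
The lowest note is F, the third of the chord, so this is first inversion (figured bass 6/5).

D half-diminished seventh, first inversion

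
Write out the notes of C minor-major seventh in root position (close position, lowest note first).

Spelling C minor-major seventh: C–Eb–G–B. In root position the root is bass, giving C, Eb, G, B from the bottom.

C, Eb, G, B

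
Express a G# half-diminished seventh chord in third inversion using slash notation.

Third inversion of G# half-diminished seventh has the seventh (F#) in the bass. As a slash chord: G#ø7/F#.

G#ø7/F#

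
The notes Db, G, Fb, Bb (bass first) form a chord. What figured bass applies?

The notes Db, G, Fb, Bb stack in thirds as G–Bb–Db–Fb — a G diminished seventh chord. The bass Db is the fifth, so this is second inversion: figured 4/3.

4/3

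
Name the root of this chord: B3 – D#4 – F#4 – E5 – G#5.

E

The distinct letter names are B, D#, F#, E, G#. Arranged as a stack of thirds they read E–G#–B–D#–F#, so E is the root (an E major ninth chord).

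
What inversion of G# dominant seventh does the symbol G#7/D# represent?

G#7/D# means G# dominant seventh with D# in the bass. D# is the fifth of G# dominant seventh (G#–B#–D#–F#), so this is second inversion.

second inversion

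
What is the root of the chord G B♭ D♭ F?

G

G, Bb, Db, F are the tones of a G half-diminished seventh chord (G–Bb–Db–F), making G the root.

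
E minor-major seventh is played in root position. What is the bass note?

E

The root of E minor-major seventh (E–G–B–D#) is E; that is the bass in root position.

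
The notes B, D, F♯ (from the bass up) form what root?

B

Reordering B, D, F# into stacked thirds gives B–D–F#; the bottom of that stack, B, is the root.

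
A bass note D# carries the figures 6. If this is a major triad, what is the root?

B

The figures 6 mean the third of the chord is in the bass. If D# is the third of a major triad, the root is B (chord tones B–D#–F#).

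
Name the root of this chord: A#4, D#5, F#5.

Reordering A#, D#, F# into stacked thirds gives D#–F#–A#; the bottom of that stack, D#, is the root.

D#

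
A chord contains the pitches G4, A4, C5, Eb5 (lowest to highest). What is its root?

A

G, A, C, Eb are the tones of an A half-diminished seventh chord (A–C–Eb–G), making A the root.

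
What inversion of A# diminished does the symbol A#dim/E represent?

second inversion

A#dim/E means A# diminished with E in the bass. E is the fifth of A# diminished (A#–C#–E), so this is second inversion.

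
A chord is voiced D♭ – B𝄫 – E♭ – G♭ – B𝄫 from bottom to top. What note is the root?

Eb

Db, Bbb, Eb, Gb are the tones of an Eb half-diminished seventh chord (Eb–Gb–Bbb–Db), making Eb the root.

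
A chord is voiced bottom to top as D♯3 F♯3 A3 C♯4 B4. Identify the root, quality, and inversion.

B dominant ninth, first inversion

The distinct note names are D#, F#, A, C#, B. Stacked in thirds they read B–D#–F#–A–C#, which is a dominant ninth chord on B.
The lowest note is D#, the third of the chord, so this is first inversion.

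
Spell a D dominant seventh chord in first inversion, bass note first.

D dominant seventh is D–F#–A–C. First inversion puts the third (F#) in the bass, with the remaining tones above: F#, A, C, D.

F#, A, C, D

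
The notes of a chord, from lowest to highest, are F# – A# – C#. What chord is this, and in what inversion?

The pitch classes F#, A#, C# arrange in thirds as F#–A#–C#: an F# major triad.
F# is the root of F# major; root in the bass means root position (figured bass 5/3).

F# major, root position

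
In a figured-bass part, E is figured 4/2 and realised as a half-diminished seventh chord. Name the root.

F#

The figures 4/2 mean the seventh of the chord is in the bass. If E is the seventh of a half-diminished seventh chord, the root is F# (chord tones F#–A–C–E).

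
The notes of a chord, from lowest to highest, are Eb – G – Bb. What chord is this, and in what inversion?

Eb major, root position

The pitch classes Eb, G, Bb arrange in thirds as Eb–G–Bb: an Eb major triad.
With the root (Eb) in the bass, the chord is in root position (figured bass 5/3).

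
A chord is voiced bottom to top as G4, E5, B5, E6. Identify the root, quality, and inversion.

Reducing to letter names: G, E, B. These stack in thirds as E–G–B — an E minor triad.
With the third (G) in the bass, the chord is in first inversion (figured bass 6).

E minor, first inversion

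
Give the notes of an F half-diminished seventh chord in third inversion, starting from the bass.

Eb, F, Ab, Cb

F half-diminished seventh is F–Ab–Cb–Eb. Third inversion puts the seventh (Eb) in the bass, with the remaining tones above: Eb, F, Ab, Cb.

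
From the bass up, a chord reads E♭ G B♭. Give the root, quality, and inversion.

The distinct note names are Eb, G, Bb. Stacked in thirds they read Eb–G–Bb, which is a major triad on Eb.
With the root (Eb) in the bass, the chord is in root position (figured bass 5/3).

Eb major, root position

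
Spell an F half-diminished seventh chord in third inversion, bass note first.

Spelling F half-diminished seventh: F–Ab–Cb–Eb. In third inversion the seventh is bass, giving Eb, F, Ab, Cb from the bottom.

Eb, F, Ab, Cb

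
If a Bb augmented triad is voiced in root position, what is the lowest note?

The root of Bb augmented (Bb–D–F#) is Bb; that is the bass in root position.

Bb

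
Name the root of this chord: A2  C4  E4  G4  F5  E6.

F

The distinct letter names are A, C, E, G, F. Arranged as a stack of thirds they read F–A–C–E–G, so F is the root (an F major ninth chord).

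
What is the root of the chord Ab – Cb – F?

F

Reordering Ab, Cb, F into stacked thirds gives F–Ab–Cb; the bottom of that stack, F, is the root.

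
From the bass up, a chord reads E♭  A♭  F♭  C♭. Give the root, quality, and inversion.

The pitch classes Eb, Ab, Fb, Cb arrange in thirds as Fb–Ab–Cb–Eb: an Fb major seventh chord.
With the seventh (Eb) in the bass, the chord is in third inversion (figured bass 4/2).

Fb major seventh, third inversion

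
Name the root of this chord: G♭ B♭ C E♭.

Reordering Gb, Bb, C, Eb into stacked thirds gives C–Eb–Gb–Bb; the bottom of that stack, C, is the root.

C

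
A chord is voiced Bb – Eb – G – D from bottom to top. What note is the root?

Eb

Reordering Bb, Eb, G, D into stacked thirds gives Eb–G–Bb–D; the bottom of that stack, Eb, is the root.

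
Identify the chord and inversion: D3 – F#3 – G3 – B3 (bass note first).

The distinct note names are D, F#, G, B. Stacked in thirds they read G–B–D–F#, which is a major seventh chord on G.
The lowest note is D, the fifth of the chord, so this is second inversion (figured bass 4/3).

G major seventh, second inversion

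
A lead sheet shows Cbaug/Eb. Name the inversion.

Cbaug/Eb means Cb augmented with Eb in the bass. Eb is the third of Cb augmented (Cb–Eb–G), so this is first inversion.

first inversion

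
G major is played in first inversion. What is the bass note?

B

In first inversion the third is lowest. For G major (G–B–D) that is B.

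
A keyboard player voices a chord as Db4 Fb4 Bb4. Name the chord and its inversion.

Bb diminished, first inversion

The distinct note names are Db, Fb, Bb. Stacked in thirds they read Bb–Db–Fb, which is a diminished triad on Bb.
Db is the third of Bb diminished; third in the bass means first inversion (figured bass 6).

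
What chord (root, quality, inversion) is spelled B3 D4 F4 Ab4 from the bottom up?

Reducing to letter names: B, D, F, Ab. These stack in thirds as B–D–F–Ab — a B diminished seventh chord.
With the root (B) in the bass, the chord is in root position (figured bass 7).

B diminished seventh, root position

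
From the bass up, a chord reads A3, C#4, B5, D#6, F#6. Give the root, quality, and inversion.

B dominant ninth, third inversion

Reducing to letter names: A, C#, B, D#, F#. These stack in thirds as B–D#–F#–A–C# — a B dominant ninth chord.
A is the seventh of B dominant ninth; seventh in the bass means third inversion.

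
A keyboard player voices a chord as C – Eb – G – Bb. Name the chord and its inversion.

C minor seventh, root position

The distinct note names are C, Eb, G, Bb. Stacked in thirds they read C–Eb–G–Bb, which is a minor seventh chord on C.
C is the root of C minor seventh; root in the bass means root position (figured bass 7).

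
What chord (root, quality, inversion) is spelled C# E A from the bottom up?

The pitch classes C#, E, A arrange in thirds as A–C#–E: an A major triad.
With the third (C#) in the bass, the chord is in first inversion (figured bass 6).

A major, first inversion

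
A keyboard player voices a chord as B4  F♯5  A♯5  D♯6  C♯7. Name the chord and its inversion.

B major ninth, root position

Reducing to letter names: B, F#, A#, D#, C#. These stack in thirds as B–D#–F#–A#–C# — a B major ninth chord.
With the root (B) in the bass, the chord is in root position.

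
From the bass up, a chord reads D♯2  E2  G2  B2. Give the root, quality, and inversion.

E minor-major seventh, third inversion

The pitch classes D#, E, G, B arrange in thirds as E–G–B–D#: an E minor-major seventh chord.
With the seventh (D#) in the bass, the chord is in third inversion (figured bass 4/2).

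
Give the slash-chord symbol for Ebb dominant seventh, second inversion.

Ebb7/Bbb

Second inversion of Ebb dominant seventh has the fifth (Bbb) in the bass. As a slash chord: Ebb7/Bbb.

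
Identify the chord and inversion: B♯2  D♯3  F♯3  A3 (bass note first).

Reducing to letter names: B#, D#, F#, A. These stack in thirds as B#–D#–F#–A — a B# diminished seventh chord.
With the root (B#) in the bass, the chord is in root position (figured bass 7).

B# diminished seventh, root position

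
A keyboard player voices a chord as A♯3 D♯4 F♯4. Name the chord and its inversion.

D# minor, second inversion

The pitch classes A#, D#, F# arrange in thirds as D#–F#–A#: a D# minor triad.
The lowest note is A#, the fifth of the chord, so this is second inversion (figured bass 6/4).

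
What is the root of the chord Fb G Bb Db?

The distinct letter names are Fb, G, Bb, Db. Arranged as a stack of thirds they read G–Bb–Db–Fb, so G is the root (a G diminished seventh chord).

G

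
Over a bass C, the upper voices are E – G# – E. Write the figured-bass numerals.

5/3

The notes C, E, G# stack in thirds as C–E–G# — a C augmented triad. The bass C is the root, so this is root position: figured 5/3.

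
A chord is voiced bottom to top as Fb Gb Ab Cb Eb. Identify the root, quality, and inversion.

Fb major ninth, root position

Reducing to letter names: Fb, Gb, Ab, Cb, Eb. These stack in thirds as Fb–Ab–Cb–Eb–Gb — an Fb major ninth chord.
Fb is the root of Fb major ninth; root in the bass means root position.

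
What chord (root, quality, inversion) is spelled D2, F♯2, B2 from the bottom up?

The distinct note names are D, F#, B. Stacked in thirds they read B–D–F#, which is a minor triad on B.
With the third (D) in the bass, the chord is in first inversion (figured bass 6).

B minor, first inversion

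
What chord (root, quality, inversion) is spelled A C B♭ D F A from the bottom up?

Bb major ninth, third inversion

Reducing to letter names: A, C, Bb, D, F. These stack in thirds as Bb–D–F–A–C — a Bb major ninth chord.
The lowest note is A, the seventh of the chord, so this is third inversion.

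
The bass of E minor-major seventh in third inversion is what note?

The seventh of E minor-major seventh (E–G–B–D#) is D#; that is the bass in third inversion.

D#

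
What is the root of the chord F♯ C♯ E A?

F#, C#, E, A are the tones of an F# minor seventh chord (F#–A–C#–E), making F# the root.

F#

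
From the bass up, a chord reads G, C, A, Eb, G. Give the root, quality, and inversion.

A half-diminished seventh, third inversion

The pitch classes G, C, A, Eb arrange in thirds as A–C–Eb–G: an A half-diminished seventh chord.
The lowest note is G, the seventh of the chord, so this is third inversion (figured bass 4/2).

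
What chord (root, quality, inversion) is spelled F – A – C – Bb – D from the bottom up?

Bb major ninth, second inversion

The distinct note names are F, A, C, Bb, D. Stacked in thirds they read Bb–D–F–A–C, which is a major ninth chord on Bb.
The lowest note is F, the fifth of the chord, so this is second inversion.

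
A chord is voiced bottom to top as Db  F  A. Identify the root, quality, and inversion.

Db augmented, root position

Reducing to letter names: Db, F, A. These stack in thirds as Db–F–A — a Db augmented triad.
With the root (Db) in the bass, the chord is in root position (figured bass 5/3).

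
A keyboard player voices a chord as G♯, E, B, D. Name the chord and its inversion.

E dominant seventh, first inversion

The pitch classes G#, E, B, D arrange in thirds as E–G#–B–D: an E dominant seventh chord.
The lowest note is G#, the third of the chord, so this is first inversion (figured bass 6/5).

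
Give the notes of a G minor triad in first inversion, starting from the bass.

Bb, D, G

G minor is G–Bb–D. First inversion puts the third (Bb) in the bass, with the remaining tones above: Bb, D, G.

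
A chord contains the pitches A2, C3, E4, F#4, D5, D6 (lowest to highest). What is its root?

The distinct letter names are A, C, E, F#, D. Arranged as a stack of thirds they read D–F#–A–C–E, so D is the root (a D dominant ninth chord).

D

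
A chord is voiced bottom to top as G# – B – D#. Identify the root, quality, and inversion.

The distinct note names are G#, B, D#. Stacked in thirds they read G#–B–D#, which is a minor triad on G#.
With the root (G#) in the bass, the chord is in root position (figured bass 5/3).

G# minor, root position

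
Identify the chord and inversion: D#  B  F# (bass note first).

The distinct note names are D#, B, F#. Stacked in thirds they read B–D#–F#, which is a major triad on B.
D# is the third of B major; third in the bass means first inversion (figured bass 6).

B major, first inversion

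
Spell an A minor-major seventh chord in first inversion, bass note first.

Spelling A minor-major seventh: A–C–E–G#. In first inversion the third is bass, giving C, E, G#, A from the bottom.

C, E, G#, A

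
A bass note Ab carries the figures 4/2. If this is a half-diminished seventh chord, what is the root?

The figures 4/2 mean the seventh of the chord is in the bass. If Ab is the seventh of a half-diminished seventh chord, the root is Bb (chord tones Bb–Db–Fb–Ab).

Bb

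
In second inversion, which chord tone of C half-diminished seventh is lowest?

C half-diminished seventh is C–Eb–Gb–Bb. Second inversion places the fifth in the bass: Gb.

Gb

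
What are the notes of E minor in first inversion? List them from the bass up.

G, B, E

Spelling E minor: E–G–B. In first inversion the third is bass, giving G, B, E from the bottom.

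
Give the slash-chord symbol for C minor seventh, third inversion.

Third inversion of C minor seventh has the seventh (Bb) in the bass. As a slash chord: Cm7/Bb.

Cm7/Bb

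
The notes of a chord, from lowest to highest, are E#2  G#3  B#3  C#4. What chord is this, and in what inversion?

Reducing to letter names: E#, G#, B#, C#. These stack in thirds as C#–E#–G#–B# — a C# major seventh chord.
With the third (E#) in the bass, the chord is in first inversion (figured bass 6/5).

C# major seventh, first inversion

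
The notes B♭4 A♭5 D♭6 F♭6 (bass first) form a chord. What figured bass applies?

The notes Bb, Ab, Db, Fb stack in thirds as Bb–Db–Fb–Ab — a Bb half-diminished seventh chord. The bass Bb is the root, so this is root position: figured 7.

7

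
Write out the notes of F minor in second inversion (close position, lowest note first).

The chord tones are F–Ab–C. With the fifth (C) lowest for second inversion: C, F, Ab.

C, F, Ab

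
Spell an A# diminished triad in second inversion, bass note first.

A# diminished is A#–C#–E. Second inversion puts the fifth (E) in the bass, with the remaining tones above: E, A#, C#.

E, A#, C#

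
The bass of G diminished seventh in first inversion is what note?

Bb

G diminished seventh is G–Bb–Db–Fb. First inversion places the third in the bass: Bb.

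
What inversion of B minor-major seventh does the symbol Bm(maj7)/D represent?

first inversion

Bm(maj7)/D means B minor-major seventh with D in the bass. D is the third of B minor-major seventh (B–D–F#–A#), so this is first inversion.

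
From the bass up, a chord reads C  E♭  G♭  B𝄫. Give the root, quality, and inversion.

The distinct note names are C, Eb, Gb, Bbb. Stacked in thirds they read C–Eb–Gb–Bbb, which is a diminished seventh chord on C.
C is the root of C diminished seventh; root in the bass means root position (figured bass 7).

C diminished seventh, root position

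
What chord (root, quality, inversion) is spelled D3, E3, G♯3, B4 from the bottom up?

E dominant seventh, third inversion

The pitch classes D, E, G#, B arrange in thirds as E–G#–B–D: an E dominant seventh chord.
The lowest note is D, the seventh of the chord, so this is third inversion (figured bass 4/2).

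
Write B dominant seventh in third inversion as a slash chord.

B7/A

Third inversion of B dominant seventh has the seventh (A) in the bass. As a slash chord: B7/A.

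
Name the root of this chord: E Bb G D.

E, Bb, G, D are the tones of an E half-diminished seventh chord (E–G–Bb–D), making E the root.

E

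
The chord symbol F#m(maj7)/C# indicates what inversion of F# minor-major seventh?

second inversion

F#m(maj7)/C# means F# minor-major seventh with C# in the bass. C# is the fifth of F# minor-major seventh (F#–A–C#–E#), so this is second inversion.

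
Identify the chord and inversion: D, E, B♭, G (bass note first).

E half-diminished seventh, third inversion

The distinct note names are D, E, Bb, G. Stacked in thirds they read E–G–Bb–D, which is a half-diminished seventh chord on E.
With the seventh (D) in the bass, the chord is in third inversion (figured bass 4/2).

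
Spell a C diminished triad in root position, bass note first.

C, Eb, Gb

Spelling C diminished: C–Eb–Gb. In root position the root is bass, giving C, Eb, Gb from the bottom.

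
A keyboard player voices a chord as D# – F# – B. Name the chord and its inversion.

Reducing to letter names: D#, F#, B. These stack in thirds as B–D#–F# — a B major triad.
The lowest note is D#, the third of the chord, so this is first inversion (figured bass 6).

B major, first inversion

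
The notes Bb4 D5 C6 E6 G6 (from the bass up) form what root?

Bb, D, C, E, G are the tones of a C dominant ninth chord (C–E–G–Bb–D), making C the root.

C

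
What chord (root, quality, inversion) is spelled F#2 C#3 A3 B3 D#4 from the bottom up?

Reducing to letter names: F#, C#, A, B, D#. These stack in thirds as B–D#–F#–A–C# — a B dominant ninth chord.
F# is the fifth of B dominant ninth; fifth in the bass means second inversion.

B dominant ninth, second inversion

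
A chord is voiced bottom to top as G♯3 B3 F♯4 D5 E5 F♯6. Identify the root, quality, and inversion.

E dominant ninth, first inversion

Reducing to letter names: G#, B, F#, D, E. These stack in thirds as E–G#–B–D–F# — an E dominant ninth chord.
G# is the third of E dominant ninth; third in the bass means first inversion.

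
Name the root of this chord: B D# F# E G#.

B, D#, F#, E, G# are the tones of an E major ninth chord (E–G#–B–D#–F#), making E the root.

E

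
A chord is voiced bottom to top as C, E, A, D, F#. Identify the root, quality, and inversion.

D dominant ninth, third inversion

The pitch classes C, E, A, D, F# arrange in thirds as D–F#–A–C–E: a D dominant ninth chord.
The lowest note is C, the seventh of the chord, so this is third inversion.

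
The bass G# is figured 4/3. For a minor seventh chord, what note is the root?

C#

The figures 4/3 mean the fifth of the chord is in the bass. If G# is the fifth of a minor seventh chord, the root is C# (chord tones C#–E–G#–B).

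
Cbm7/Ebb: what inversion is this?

Cbm7/Ebb means Cb minor seventh with Ebb in the bass. Ebb is the third of Cb minor seventh (Cb–Ebb–Gb–Bbb), so this is first inversion.

first inversion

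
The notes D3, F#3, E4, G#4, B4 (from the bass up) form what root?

The distinct letter names are D, F#, E, G#, B. Arranged as a stack of thirds they read E–G#–B–D–F#, so E is the root (an E dominant ninth chord).

E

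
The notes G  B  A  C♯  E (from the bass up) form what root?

The distinct letter names are G, B, A, C#, E. Arranged as a stack of thirds they read A–C#–E–G–B, so A is the root (an A dominant ninth chord).

A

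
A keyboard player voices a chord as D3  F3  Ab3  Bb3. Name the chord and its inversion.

Bb dominant seventh, first inversion

The pitch classes D, F, Ab, Bb arrange in thirds as Bb–D–F–Ab: a Bb dominant seventh chord.
With the third (D) in the bass, the chord is in first inversion (figured bass 6/5).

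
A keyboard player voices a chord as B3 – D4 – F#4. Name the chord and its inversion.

Reducing to letter names: B, D, F#. These stack in thirds as B–D–F# — a B minor triad.
With the root (B) in the bass, the chord is in root position (figured bass 5/3).

B minor, root position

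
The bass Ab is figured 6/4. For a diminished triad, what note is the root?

D

The figures 6/4 mean the fifth of the chord is in the bass. If Ab is the fifth of a diminished triad, the root is D (chord tones D–F–Ab).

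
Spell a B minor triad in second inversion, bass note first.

Spelling B minor: B–D–F#. In second inversion the fifth is bass, giving F#, B, D from the bottom.

F#, B, D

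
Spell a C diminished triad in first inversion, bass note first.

Spelling C diminished: C–Eb–Gb. In first inversion the third is bass, giving Eb, Gb, C from the bottom.

Eb, Gb, C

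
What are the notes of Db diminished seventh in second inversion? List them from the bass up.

The chord tones are Db–Fb–Abb–Cbb. With the fifth (Abb) lowest for second inversion: Abb, Cbb, Db, Fb.

Abb, Cbb, Db, Fb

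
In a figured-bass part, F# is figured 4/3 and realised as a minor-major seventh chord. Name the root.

B

The figures 4/3 mean the fifth of the chord is in the bass. If F# is the fifth of a minor-major seventh chord, the root is B (chord tones B–D–F#–A#).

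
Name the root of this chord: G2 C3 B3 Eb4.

C

Reordering G, C, B, Eb into stacked thirds gives C–Eb–G–B; the bottom of that stack, C, is the root.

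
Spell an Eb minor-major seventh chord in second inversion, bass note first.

Spelling Eb minor-major seventh: Eb–Gb–Bb–D. In second inversion the fifth is bass, giving Bb, D, Eb, Gb from the bottom.

Bb, D, Eb, Gb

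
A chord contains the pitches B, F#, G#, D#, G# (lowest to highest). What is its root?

B, F#, G#, D# are the tones of a G# minor seventh chord (G#–B–D#–F#), making G# the root.

G#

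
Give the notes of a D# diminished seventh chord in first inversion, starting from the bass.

Spelling D# diminished seventh: D#–F#–A–C. In first inversion the third is bass, giving F#, A, C, D# from the bottom.

F#, A, C, D#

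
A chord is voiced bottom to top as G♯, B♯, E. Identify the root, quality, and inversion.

E augmented, first inversion

The pitch classes G#, B#, E arrange in thirds as E–G#–B#: an E augmented triad.
G# is the third of E augmented; third in the bass means first inversion (figured bass 6).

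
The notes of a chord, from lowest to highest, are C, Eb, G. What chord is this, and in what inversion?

Reducing to letter names: C, Eb, G. These stack in thirds as C–Eb–G — a C minor triad.
C is the root of C minor; root in the bass means root position (figured bass 5/3).

C minor, root position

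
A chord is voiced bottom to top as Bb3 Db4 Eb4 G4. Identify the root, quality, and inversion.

The distinct note names are Bb, Db, Eb, G. Stacked in thirds they read Eb–G–Bb–Db, which is a dominant seventh chord on Eb.
With the fifth (Bb) in the bass, the chord is in second inversion (figured bass 4/3).

Eb dominant seventh, second inversion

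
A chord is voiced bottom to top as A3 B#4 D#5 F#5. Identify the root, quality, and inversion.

B# diminished seventh, third inversion

Reducing to letter names: A, B#, D#, F#. These stack in thirds as B#–D#–F#–A — a B# diminished seventh chord.
With the seventh (A) in the bass, the chord is in third inversion (figured bass 4/2).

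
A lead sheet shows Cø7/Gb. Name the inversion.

second inversion

Cø7/Gb means C half-diminished seventh with Gb in the bass. Gb is the fifth of C half-diminished seventh (C–Eb–Gb–Bb), so this is second inversion.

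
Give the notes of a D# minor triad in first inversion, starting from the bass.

D# minor is D#–F#–A#. First inversion puts the third (F#) in the bass, with the remaining tones above: F#, A#, D#.

F#, A#, D#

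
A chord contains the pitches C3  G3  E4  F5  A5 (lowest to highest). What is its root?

The distinct letter names are C, G, E, F, A. Arranged as a stack of thirds they read F–A–C–E–G, so F is the root (an F major ninth chord).

F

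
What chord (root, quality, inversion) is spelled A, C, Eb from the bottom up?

Reducing to letter names: A, C, Eb. These stack in thirds as A–C–Eb — an A diminished triad.
The lowest note is A, the root of the chord, so this is root position (figured bass 5/3).

A diminished, root position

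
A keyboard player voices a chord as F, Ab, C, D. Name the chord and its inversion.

D half-diminished seventh, first inversion

Reducing to letter names: F, Ab, C, D. These stack in thirds as D–F–Ab–C — a D half-diminished seventh chord.
The lowest note is F, the third of the chord, so this is first inversion (figured bass 6/5).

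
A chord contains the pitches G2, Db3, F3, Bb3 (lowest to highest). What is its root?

G, Db, F, Bb are the tones of a G half-diminished seventh chord (G–Bb–Db–F), making G the root.

G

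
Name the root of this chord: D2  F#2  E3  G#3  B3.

Reordering D, F#, E, G#, B into stacked thirds gives E–G#–B–D–F#; the bottom of that stack, E, is the root.

E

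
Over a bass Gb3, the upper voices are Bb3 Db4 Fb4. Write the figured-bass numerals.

The notes Gb, Bb, Db, Fb stack in thirds as Gb–Bb–Db–Fb — a Gb dominant seventh chord. The bass Gb is the root, so this is root position: figured 7.

7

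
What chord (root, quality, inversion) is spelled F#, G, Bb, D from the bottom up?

Reducing to letter names: F#, G, Bb, D. These stack in thirds as G–Bb–D–F# — a G minor-major seventh chord.
The lowest note is F#, the seventh of the chord, so this is third inversion (figured bass 4/2).

G minor-major seventh, third inversion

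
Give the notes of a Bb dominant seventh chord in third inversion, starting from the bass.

The chord tones are Bb–D–F–Ab. With the seventh (Ab) lowest for third inversion: Ab, Bb, D, F.

Ab, Bb, D, F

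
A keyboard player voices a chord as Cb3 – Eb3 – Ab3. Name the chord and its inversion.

Ab minor, first inversion

The distinct note names are Cb, Eb, Ab. Stacked in thirds they read Ab–Cb–Eb, which is a minor triad on Ab.
Cb is the third of Ab minor; third in the bass means first inversion (figured bass 6).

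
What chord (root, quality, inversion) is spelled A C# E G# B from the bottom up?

A major ninth, root position

The distinct note names are A, C#, E, G#, B. Stacked in thirds they read A–C#–E–G#–B, which is a major ninth chord on A.
A is the root of A major ninth; root in the bass means root position.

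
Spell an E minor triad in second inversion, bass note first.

E minor is E–G–B. Second inversion puts the fifth (B) in the bass, with the remaining tones above: B, E, G.

B, E, G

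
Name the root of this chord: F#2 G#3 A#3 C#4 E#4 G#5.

F#

F#, G#, A#, C#, E# are the tones of an F# major ninth chord (F#–A#–C#–E#–G#), making F# the root.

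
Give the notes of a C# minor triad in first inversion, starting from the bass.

Spelling C# minor: C#–E–G#. In first inversion the third is bass, giving E, G#, C# from the bottom.

E, G#, C#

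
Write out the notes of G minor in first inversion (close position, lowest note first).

Bb, D, G

The chord tones are G–Bb–D. With the third (Bb) lowest for first inversion: Bb, D, G.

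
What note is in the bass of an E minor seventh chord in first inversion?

E minor seventh is E–G–B–D. First inversion places the third in the bass: G.

G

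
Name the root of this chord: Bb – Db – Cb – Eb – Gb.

Reordering Bb, Db, Cb, Eb, Gb into stacked thirds gives Cb–Eb–Gb–Bb–Db; the bottom of that stack, Cb, is the root.

Cb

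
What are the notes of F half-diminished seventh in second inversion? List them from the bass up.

Spelling F half-diminished seventh: F–Ab–Cb–Eb. In second inversion the fifth is bass, giving Cb, Eb, F, Ab from the bottom.

Cb, Eb, F, Ab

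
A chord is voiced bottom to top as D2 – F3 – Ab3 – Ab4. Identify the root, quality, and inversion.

Reducing to letter names: D, F, Ab. These stack in thirds as D–F–Ab — a D diminished triad.
D is the root of D diminished; root in the bass means root position (figured bass 5/3).

D diminished, root position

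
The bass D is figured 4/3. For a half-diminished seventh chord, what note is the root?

The figures 4/3 mean the fifth of the chord is in the bass. If D is the fifth of a half-diminished seventh chord, the root is G# (chord tones G#–B–D–F#).

G#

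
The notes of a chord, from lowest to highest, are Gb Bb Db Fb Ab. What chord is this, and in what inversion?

Gb dominant ninth, root position

The distinct note names are Gb, Bb, Db, Fb, Ab. Stacked in thirds they read Gb–Bb–Db–Fb–Ab, which is a dominant ninth chord on Gb.
The lowest note is Gb, the root of the chord, so this is root position.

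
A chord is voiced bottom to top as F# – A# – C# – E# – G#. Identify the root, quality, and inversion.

F# major ninth, root position

The pitch classes F#, A#, C#, E#, G# arrange in thirds as F#–A#–C#–E#–G#: an F# major ninth chord.
With the root (F#) in the bass, the chord is in root position.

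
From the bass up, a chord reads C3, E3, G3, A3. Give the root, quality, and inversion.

A minor seventh, first inversion

The distinct note names are C, E, G, A. Stacked in thirds they read A–C–E–G, which is a minor seventh chord on A.
The lowest note is C, the third of the chord, so this is first inversion (figured bass 6/5).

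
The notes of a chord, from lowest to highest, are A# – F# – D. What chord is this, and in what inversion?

D augmented, second inversion

The pitch classes A#, F#, D arrange in thirds as D–F#–A#: a D augmented triad.
The lowest note is A#, the fifth of the chord, so this is second inversion (figured bass 6/4).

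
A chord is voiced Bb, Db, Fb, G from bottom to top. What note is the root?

The distinct letter names are Bb, Db, Fb, G. Arranged as a stack of thirds they read G–Bb–Db–Fb, so G is the root (a G diminished seventh chord).

G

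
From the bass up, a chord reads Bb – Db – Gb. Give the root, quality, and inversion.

Reducing to letter names: Bb, Db, Gb. These stack in thirds as Gb–Bb–Db — a Gb major triad.
Bb is the third of Gb major; third in the bass means first inversion (figured bass 6).

Gb major, first inversion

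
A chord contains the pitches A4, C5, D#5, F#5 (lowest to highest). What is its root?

D#

The distinct letter names are A, C, D#, F#. Arranged as a stack of thirds they read D#–F#–A–C, so D# is the root (a D# diminished seventh chord).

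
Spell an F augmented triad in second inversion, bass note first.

The chord tones are F–A–C#. With the fifth (C#) lowest for second inversion: C#, F, A.

C#, F, A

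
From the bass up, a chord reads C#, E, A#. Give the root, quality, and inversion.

The distinct note names are C#, E, A#. Stacked in thirds they read A#–C#–E, which is a diminished triad on A#.
C# is the third of A# diminished; third in the bass means first inversion (figured bass 6).

A# diminished, first inversion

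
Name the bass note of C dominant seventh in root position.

C

The root of C dominant seventh (C–E–G–Bb) is C; that is the bass in root position.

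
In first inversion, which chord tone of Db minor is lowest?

Fb

The third of Db minor (Db–Fb–Ab) is Fb; that is the bass in first inversion.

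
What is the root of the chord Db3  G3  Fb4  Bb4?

G

The distinct letter names are Db, G, Fb, Bb. Arranged as a stack of thirds they read G–Bb–Db–Fb, so G is the root (a G diminished seventh chord).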